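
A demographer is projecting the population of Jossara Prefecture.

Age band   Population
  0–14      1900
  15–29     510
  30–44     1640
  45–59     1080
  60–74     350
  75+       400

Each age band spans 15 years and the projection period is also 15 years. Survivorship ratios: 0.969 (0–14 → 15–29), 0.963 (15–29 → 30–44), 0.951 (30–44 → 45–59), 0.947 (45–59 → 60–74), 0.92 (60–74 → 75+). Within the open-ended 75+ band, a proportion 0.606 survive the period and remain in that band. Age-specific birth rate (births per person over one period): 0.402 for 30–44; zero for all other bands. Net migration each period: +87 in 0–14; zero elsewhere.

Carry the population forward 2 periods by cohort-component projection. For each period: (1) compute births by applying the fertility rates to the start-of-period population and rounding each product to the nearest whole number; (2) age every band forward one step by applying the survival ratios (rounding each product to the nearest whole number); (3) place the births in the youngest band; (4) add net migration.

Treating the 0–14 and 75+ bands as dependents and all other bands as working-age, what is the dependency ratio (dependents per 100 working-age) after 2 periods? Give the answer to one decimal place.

35.3

Call the groups 1 to 6, youngest first.
— Period 1 —
Births: 1640 × 0.402 = 659
Group 2: 1900 × 0.969 = 1841
Group 3: 510 × 0.963 = 491
Group 4: 1640 × 0.951 = 1560
Group 5: 1080 × 0.947 = 1023
Group 6: 350 × 0.92 + 400 × 0.606 = 322 + 242 = 564
Net migration: Group 1 + 87 → 746
End of period: [746, 1841, 491, 1560, 1023, 564]
— Period 2 —
Births: 491 × 0.402 = 197
Group 2: 746 × 0.969 = 723
Group 3: 1841 × 0.963 = 1773
Group 4: 491 × 0.951 = 467
Group 5: 1560 × 0.947 = 1477
Group 6: 1023 × 0.92 + 564 × 0.606 = 941 + 342 = 1283
Net migration: Group 1 + 87 → 284
End of period: [284, 723, 1773, 467, 1477, 1283]
Dependents (band 0–14 + band 75+) = 284 + 1283 = 1567; working-age = 4440; ratio = 1567/4440 × 100 = 35.3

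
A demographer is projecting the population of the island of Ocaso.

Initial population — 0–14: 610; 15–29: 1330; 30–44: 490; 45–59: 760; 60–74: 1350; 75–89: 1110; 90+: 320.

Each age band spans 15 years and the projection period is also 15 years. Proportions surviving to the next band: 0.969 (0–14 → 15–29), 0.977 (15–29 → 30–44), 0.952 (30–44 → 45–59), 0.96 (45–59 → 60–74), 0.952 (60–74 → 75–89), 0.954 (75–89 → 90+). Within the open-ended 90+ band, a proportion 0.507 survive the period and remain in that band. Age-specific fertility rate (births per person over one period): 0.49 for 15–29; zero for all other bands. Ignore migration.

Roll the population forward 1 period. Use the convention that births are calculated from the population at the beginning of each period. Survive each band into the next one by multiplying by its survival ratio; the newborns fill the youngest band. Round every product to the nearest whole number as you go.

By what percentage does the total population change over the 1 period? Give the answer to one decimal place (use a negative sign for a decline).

Let band 1 be 0–14 through band 7 = 90+.
After projecting period 1:
Births: 1330 × 0.49 = 652
Band 2: 610 × 0.969 = 591
Band 3: 1330 × 0.977 = 1299
Band 4: 490 × 0.952 = 466
Band 5: 760 × 0.96 = 730
Band 6: 1350 × 0.952 = 1285
Band 7: 1110 × 0.954 + 320 × 0.507 = 1059 + 162 = 1221
End of period: [652, 591, 1299, 466, 730, 1285, 1221]
Total: 5970 → 6244; change = 274; percentage change = 4.6%

4.6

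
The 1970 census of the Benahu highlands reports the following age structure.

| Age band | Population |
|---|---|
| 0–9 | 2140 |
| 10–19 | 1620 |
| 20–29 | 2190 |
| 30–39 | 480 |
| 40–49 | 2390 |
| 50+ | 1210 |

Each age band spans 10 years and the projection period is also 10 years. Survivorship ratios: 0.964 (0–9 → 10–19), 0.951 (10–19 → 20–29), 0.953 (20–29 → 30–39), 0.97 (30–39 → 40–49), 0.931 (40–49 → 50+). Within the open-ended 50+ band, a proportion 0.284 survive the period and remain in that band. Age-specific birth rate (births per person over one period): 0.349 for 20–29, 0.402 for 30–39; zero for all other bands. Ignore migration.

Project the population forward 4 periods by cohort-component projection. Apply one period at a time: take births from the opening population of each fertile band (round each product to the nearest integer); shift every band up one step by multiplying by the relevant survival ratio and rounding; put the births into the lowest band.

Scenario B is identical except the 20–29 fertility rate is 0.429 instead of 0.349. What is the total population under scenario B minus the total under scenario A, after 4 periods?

555

Period 1.
Births: 2190 × 0.349 = 764  |  480 × 0.402 = 193 — total 957
10–19: 2140 × 0.964 = 2063
20–29: 1620 × 0.951 = 1541
30–39: 2190 × 0.953 = 2087
40–49: 480 × 0.97 = 466
50+: 2390 × 0.931 + 1210 × 0.284 = 2225 + 344 = 2569
Giving 957 / 2063 / 1541 / 2087 / 466 / 2569.
Period 2.
Births: 1541 × 0.349 = 538  |  2087 × 0.402 = 839 — total 1377
10–19: 957 × 0.964 = 923
20–29: 2063 × 0.951 = 1962
30–39: 1541 × 0.953 = 1469
40–49: 2087 × 0.97 = 2024
50+: 466 × 0.931 + 2569 × 0.284 = 434 + 730 = 1164
Giving 1377 / 923 / 1962 / 1469 / 2024 / 1164.
Period 3.
Births: 1962 × 0.349 = 685  |  1469 × 0.402 = 591 — total 1276
10–19: 1377 × 0.964 = 1327
20–29: 923 × 0.951 = 878
30–39: 1962 × 0.953 = 1870
40–49: 1469 × 0.97 = 1425
50+: 2024 × 0.931 + 1164 × 0.284 = 1884 + 331 = 2215
Giving 1276 / 1327 / 878 / 1870 / 1425 / 2215.
Period 4.
Births: 878 × 0.349 = 306  |  1870 × 0.402 = 752 — total 1058
10–19: 1276 × 0.964 = 1230
20–29: 1327 × 0.951 = 1262
30–39: 878 × 0.953 = 837
40–49: 1870 × 0.97 = 1814
50+: 1425 × 0.931 + 2215 × 0.284 = 1327 + 629 = 1956
Giving 1058 / 1230 / 1262 / 837 / 1814 / 1956.
Scenario A total after 4 periods: 8157
Scenario B projection —
Period 1.
Births: 2190 × 0.429 = 940  |  480 × 0.402 = 193 — total 1133
10–19: 2140 × 0.964 = 2063
20–29: 1620 × 0.951 = 1541
30–39: 2190 × 0.953 = 2087
40–49: 480 × 0.97 = 466
50+: 2390 × 0.931 + 1210 × 0.284 = 2225 + 344 = 2569
Giving 1133 / 2063 / 1541 / 2087 / 466 / 2569.
Period 2.
Births: 1541 × 0.429 = 661  |  2087 × 0.402 = 839 — total 1500
10–19: 1133 × 0.964 = 1092
20–29: 2063 × 0.951 = 1962
30–39: 1541 × 0.953 = 1469
40–49: 2087 × 0.97 = 2024
50+: 466 × 0.931 + 2569 × 0.284 = 434 + 730 = 1164
Giving 1500 / 1092 / 1962 / 1469 / 2024 / 1164.
Period 3.
Births: 1962 × 0.429 = 842  |  1469 × 0.402 = 591 — total 1433
10–19: 1500 × 0.964 = 1446
20–29: 1092 × 0.951 = 1038
30–39: 1962 × 0.953 = 1870
40–49: 1469 × 0.97 = 1425
50+: 2024 × 0.931 + 1164 × 0.284 = 1884 + 331 = 2215
Giving 1433 / 1446 / 1038 / 1870 / 1425 / 2215.
Period 4.
Births: 1038 × 0.429 = 445  |  1870 × 0.402 = 752 — total 1197
10–19: 1433 × 0.964 = 1381
20–29: 1446 × 0.951 = 1375
30–39: 1038 × 0.953 = 989
40–49: 1870 × 0.97 = 1814
50+: 1425 × 0.931 + 2215 × 0.284 = 1327 + 629 = 1956
Giving 1197 / 1381 / 1375 / 989 / 1814 / 1956.
Scenario B total after 4 periods: 8712
Difference B − A = 8712 − 8157 = 555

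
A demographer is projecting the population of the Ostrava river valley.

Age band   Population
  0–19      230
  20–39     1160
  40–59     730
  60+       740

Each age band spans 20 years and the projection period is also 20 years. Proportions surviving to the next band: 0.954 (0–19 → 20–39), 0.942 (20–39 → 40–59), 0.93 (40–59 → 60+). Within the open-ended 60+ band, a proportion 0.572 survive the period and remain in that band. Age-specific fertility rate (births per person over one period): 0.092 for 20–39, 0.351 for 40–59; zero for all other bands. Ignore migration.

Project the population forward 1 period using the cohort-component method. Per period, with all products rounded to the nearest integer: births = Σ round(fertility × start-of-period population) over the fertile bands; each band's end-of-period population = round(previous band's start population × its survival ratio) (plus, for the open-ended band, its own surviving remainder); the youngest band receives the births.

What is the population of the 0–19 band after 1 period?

363

Period 1:
Births: 1160 × 0.092 = 107  |  730 × 0.351 = 256 → 363
20–39: 230 × 0.954 = 219
40–59: 1160 × 0.942 = 1093
60+: 730 × 0.93 + 740 × 0.572 = 679 + 423 = 1102
Giving 363 / 219 / 1093 / 1102.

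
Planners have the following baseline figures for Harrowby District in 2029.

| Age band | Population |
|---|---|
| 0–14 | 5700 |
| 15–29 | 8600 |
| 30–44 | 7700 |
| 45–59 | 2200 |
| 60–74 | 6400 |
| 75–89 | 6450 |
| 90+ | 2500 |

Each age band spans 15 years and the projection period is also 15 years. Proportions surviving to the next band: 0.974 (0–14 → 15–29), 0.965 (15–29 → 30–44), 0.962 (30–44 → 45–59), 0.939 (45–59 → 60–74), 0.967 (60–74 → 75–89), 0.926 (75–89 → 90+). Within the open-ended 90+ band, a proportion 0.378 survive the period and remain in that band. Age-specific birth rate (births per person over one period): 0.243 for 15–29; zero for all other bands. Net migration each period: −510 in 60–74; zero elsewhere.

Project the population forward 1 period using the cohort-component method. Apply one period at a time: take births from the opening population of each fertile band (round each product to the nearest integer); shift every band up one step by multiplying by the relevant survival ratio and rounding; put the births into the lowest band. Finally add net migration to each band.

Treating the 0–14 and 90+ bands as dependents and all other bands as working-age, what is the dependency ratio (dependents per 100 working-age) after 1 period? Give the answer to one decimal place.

Period 1:
Births: 8600 × 0.243 = 2090
15–29: 5700 × 0.974 = 5552
30–44: 8600 × 0.965 = 8299
45–59: 7700 × 0.962 = 7407
60–74: 2200 × 0.939 = 2066
75–89: 6400 × 0.967 = 6189
90+: 6450 × 0.926 + 2500 × 0.378 = 5973 + 945 = 6918
Net migration: 60–74 − 510 → 1556
Population now: 0–14=2090, 15–29=5552, 30–44=8299, 45–59=7407, 60–74=1556, 75–89=6189, 90+=6918
Dependents (band 0–14 + band 90+) = 2090 + 6918 = 9008; working-age = 29003; ratio = 9008/29003 × 100 = 31.1

31.1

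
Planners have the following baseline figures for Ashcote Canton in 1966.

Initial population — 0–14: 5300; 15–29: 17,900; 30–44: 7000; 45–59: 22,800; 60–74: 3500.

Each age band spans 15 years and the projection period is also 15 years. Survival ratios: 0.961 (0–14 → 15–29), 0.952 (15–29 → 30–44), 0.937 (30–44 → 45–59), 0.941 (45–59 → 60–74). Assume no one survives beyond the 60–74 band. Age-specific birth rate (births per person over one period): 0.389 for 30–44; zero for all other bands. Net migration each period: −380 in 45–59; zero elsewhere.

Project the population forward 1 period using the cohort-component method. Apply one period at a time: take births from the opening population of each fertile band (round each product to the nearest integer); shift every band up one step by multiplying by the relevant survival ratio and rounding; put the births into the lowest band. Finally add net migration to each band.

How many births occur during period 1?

Call the bands 1 to 5, youngest first.
After projecting period 1:
Births: 7000 × 0.389 = 2723
Band 2: 5300 × 0.961 = 5093
Band 3: 17900 × 0.952 = 17041
Band 4: 7000 × 0.937 = 6559
Band 5: 22800 × 0.941 = 21455
Net migration: Band 4 − 380 → 6179
End of period: [2723, 5093, 17041, 6179, 21455]

2723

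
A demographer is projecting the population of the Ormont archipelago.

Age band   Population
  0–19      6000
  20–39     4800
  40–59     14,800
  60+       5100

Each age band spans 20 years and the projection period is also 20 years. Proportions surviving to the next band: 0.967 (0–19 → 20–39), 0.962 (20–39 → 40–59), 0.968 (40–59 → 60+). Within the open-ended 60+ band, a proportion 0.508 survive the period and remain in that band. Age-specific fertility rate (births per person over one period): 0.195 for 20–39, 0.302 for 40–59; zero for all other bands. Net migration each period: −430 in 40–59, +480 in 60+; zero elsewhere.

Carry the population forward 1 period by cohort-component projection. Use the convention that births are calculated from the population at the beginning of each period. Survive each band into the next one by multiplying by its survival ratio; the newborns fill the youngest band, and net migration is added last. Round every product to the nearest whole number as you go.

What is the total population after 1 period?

(Bands numbered youngest = 1 to oldest = 4.)
Period 1:
Births: 4800 × 0.195 = 936, 14800 × 0.302 = 4470 → total 5406
Band 2: 6000 × 0.967 = 5802
Band 3: 4800 × 0.962 = 4618
Band 4: 14800 × 0.968 + 5100 × 0.508 = 14326 + 2591 = 16917
Net migration: Band 3 − 430 → 4188; Band 4 + 480 → 17397
→ [5406, 5802, 4188, 17397]
Total after period 1: 5406 + 5802 + 4188 + 17397 = 32793

32793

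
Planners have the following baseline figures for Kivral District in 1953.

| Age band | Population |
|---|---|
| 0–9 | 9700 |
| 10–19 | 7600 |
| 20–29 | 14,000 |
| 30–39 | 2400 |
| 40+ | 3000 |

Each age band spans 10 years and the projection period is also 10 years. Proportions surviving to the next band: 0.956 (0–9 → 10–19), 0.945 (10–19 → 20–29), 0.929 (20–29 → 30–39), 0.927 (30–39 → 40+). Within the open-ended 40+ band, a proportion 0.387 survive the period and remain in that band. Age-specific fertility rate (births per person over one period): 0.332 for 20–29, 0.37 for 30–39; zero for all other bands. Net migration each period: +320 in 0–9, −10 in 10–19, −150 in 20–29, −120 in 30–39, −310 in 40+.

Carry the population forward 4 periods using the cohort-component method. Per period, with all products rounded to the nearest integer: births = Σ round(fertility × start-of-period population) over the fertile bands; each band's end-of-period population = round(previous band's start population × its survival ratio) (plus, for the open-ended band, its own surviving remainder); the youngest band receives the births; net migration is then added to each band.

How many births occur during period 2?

Call the bands 1 to 5, youngest first.
[period 1]
Births: 14000 × 0.332 = 4648  |  2400 × 0.37 = 888 ⇒ total 5536
Band 2: 9700 × 0.956 = 9273
Band 3: 7600 × 0.945 = 7182
Band 4: 14000 × 0.929 = 13006
Band 5: 2400 × 0.927 + 3000 × 0.387 = 2225 + 1161 = 3386
Net migration: Band 1 + 320 → 5856; Band 2 − 10 → 9263; Band 3 − 150 → 7032; Band 4 − 120 → 12886; Band 5 − 310 → 3076
Population now: 0–9=5856, 10–19=9263, 20–29=7032, 30–39=12886, 40+=3076
[period 2]
Births: 7032 × 0.332 = 2335  |  12886 × 0.37 = 4768 ⇒ total 7103
Band 2: 5856 × 0.956 = 5598
Band 3: 9263 × 0.945 = 8754
Band 4: 7032 × 0.929 = 6533
Band 5: 12886 × 0.927 + 3076 × 0.387 = 11945 + 1190 = 13135
Net migration: Band 1 + 320 → 7423; Band 2 − 10 → 5588; Band 3 − 150 → 8604; Band 4 − 120 → 6413; Band 5 − 310 → 12825
Population now: 0–9=7423, 10–19=5588, 20–29=8604, 30–39=6413, 40+=12825

7103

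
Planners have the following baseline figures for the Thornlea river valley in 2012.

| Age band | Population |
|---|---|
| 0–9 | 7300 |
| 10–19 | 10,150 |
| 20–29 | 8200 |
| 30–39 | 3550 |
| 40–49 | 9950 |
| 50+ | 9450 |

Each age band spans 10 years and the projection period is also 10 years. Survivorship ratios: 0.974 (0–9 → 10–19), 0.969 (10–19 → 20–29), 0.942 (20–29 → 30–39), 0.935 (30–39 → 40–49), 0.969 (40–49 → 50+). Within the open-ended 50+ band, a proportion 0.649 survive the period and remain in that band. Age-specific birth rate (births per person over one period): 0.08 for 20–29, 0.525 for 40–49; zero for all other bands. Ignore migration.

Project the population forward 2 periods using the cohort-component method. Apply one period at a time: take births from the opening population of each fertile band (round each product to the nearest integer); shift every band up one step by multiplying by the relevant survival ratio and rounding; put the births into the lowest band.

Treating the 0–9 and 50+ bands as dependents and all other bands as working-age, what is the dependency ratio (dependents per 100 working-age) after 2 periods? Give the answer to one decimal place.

54.9

Period 1:
Births: 8200 × 0.08 = 656  |  9950 × 0.525 = 5224 → 5880
10–19: 7300 × 0.974 = 7110
20–29: 10150 × 0.969 = 9835
30–39: 8200 × 0.942 = 7724
40–49: 3550 × 0.935 = 3319
50+: 9950 × 0.969 + 9450 × 0.649 = 9642 + 6133 = 15775
End of period: [5880, 7110, 9835, 7724, 3319, 15775]
Period 2:
Births: 9835 × 0.08 = 787  |  3319 × 0.525 = 1742 → 2529
10–19: 5880 × 0.974 = 5727
20–29: 7110 × 0.969 = 6890
30–39: 9835 × 0.942 = 9265
40–49: 7724 × 0.935 = 7222
50+: 3319 × 0.969 + 15775 × 0.649 = 3216 + 10238 = 13454
End of period: [2529, 5727, 6890, 9265, 7222, 13454]
Dependents (band 0–9 + band 50+) = 2529 + 13454 = 15983; working-age = 29104; ratio = 15983/29104 × 100 = 54.9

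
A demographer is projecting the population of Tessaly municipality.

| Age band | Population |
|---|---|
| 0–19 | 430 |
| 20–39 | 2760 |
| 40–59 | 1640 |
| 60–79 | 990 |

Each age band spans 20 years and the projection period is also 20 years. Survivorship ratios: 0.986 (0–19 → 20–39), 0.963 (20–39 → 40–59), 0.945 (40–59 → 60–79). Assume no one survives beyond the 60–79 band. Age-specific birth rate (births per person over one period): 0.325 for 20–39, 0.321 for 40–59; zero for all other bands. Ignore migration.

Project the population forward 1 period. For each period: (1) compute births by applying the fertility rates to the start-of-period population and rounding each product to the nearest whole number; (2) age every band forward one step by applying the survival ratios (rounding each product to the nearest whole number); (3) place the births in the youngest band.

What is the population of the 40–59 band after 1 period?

Call the bands 1 to 4, youngest first.
Period 1:
Births: 2760 × 0.325 = 897 ; 1640 × 0.321 = 526 — total 1423
Band 2: 430 × 0.986 = 424
Band 3: 2760 × 0.963 = 2658
Band 4: 1640 × 0.945 = 1550
Giving 1423 / 424 / 2658 / 1550.

2658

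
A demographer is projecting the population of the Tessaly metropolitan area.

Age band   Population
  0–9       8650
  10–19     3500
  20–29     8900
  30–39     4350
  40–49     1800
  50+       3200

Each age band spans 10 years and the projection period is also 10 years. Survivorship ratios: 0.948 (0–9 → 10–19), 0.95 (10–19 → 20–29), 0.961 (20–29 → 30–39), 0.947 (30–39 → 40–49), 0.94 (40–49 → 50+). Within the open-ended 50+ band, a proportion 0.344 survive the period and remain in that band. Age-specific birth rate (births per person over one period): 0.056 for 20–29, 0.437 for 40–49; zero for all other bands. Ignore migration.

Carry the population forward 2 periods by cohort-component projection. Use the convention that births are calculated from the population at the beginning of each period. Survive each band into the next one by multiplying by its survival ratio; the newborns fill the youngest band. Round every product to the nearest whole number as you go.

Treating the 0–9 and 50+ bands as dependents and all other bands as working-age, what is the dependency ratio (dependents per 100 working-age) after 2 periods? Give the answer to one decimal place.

Let band 1 be 0–9 through band 6 = 50+.
— Period 1 —
Births: 8900 * 0.056 = 498  |  1800 * 0.437 = 787 → 1285
Band 2: 8650 * 0.948 = 8200
Band 3: 3500 * 0.95 = 3325
Band 4: 8900 * 0.961 = 8553
Band 5: 4350 * 0.947 = 4119
Band 6: 1800 * 0.94 + 3200 * 0.344 = 1692 + 1101 = 2793
End of period: [1285, 8200, 3325, 8553, 4119, 2793]
— Period 2 —
Births: 3325 * 0.056 = 186  |  4119 * 0.437 = 1800 → 1986
Band 2: 1285 * 0.948 = 1218
Band 3: 8200 * 0.95 = 7790
Band 4: 3325 * 0.961 = 3195
Band 5: 8553 * 0.947 = 8100
Band 6: 4119 * 0.94 + 2793 * 0.344 = 3872 + 961 = 4833
End of period: [1986, 1218, 7790, 3195, 8100, 4833]
Dependents (band 0–9 + band 50+) = 1986 + 4833 = 6819; working-age = 20303; ratio = 6819/20303 × 100 = 33.6

33.6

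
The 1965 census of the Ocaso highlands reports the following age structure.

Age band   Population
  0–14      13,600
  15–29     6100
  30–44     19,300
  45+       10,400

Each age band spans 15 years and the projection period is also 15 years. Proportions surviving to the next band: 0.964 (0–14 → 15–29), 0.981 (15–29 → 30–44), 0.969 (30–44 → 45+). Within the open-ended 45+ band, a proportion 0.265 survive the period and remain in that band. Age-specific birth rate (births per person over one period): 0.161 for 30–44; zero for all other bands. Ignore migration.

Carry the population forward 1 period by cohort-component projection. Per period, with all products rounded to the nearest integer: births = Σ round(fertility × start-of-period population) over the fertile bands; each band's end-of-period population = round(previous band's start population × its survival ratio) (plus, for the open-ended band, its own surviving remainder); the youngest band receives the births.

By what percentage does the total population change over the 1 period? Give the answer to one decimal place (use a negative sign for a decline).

(Groups numbered youngest = 1 to oldest = 4.)
Period 1:
Births: 19300 × 0.161 = 3107
Group 2: 13600 × 0.964 = 13110
Group 3: 6100 × 0.981 = 5984
Group 4: 19300 × 0.969 + 10400 × 0.265 = 18702 + 2756 = 21458
→ [3107, 13110, 5984, 21458]
Total: 49400 → 43659; change = -5741; percentage change = -11.6%

-11.6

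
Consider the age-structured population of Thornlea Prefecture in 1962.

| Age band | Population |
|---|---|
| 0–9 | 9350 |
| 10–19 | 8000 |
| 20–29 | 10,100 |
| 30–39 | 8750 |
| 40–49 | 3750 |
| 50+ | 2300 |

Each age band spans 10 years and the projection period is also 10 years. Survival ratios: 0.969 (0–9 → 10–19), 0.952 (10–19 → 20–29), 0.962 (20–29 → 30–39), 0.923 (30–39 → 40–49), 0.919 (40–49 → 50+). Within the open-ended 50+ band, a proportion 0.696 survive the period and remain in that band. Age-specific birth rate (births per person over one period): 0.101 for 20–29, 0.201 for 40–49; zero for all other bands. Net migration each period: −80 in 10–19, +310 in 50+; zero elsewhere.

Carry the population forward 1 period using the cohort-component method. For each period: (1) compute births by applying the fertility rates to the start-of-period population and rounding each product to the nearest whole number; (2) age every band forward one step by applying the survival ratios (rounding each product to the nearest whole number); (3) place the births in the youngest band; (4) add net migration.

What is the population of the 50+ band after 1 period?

— Period 1 —
Births: 10100 × 0.101 = 1020, 3750 × 0.201 = 754 → 1774
10–19: 9350 × 0.969 = 9060
20–29: 8000 × 0.952 = 7616
30–39: 10100 × 0.962 = 9716
40–49: 8750 × 0.923 = 8076
50+: 3750 × 0.919 + 2300 × 0.696 = 3446 + 1601 = 5047
Net migration: 10–19 − 80 → 8980; 50+ + 310 → 5357
Giving 1774 / 8980 / 7616 / 9716 / 8076 / 5357.

5357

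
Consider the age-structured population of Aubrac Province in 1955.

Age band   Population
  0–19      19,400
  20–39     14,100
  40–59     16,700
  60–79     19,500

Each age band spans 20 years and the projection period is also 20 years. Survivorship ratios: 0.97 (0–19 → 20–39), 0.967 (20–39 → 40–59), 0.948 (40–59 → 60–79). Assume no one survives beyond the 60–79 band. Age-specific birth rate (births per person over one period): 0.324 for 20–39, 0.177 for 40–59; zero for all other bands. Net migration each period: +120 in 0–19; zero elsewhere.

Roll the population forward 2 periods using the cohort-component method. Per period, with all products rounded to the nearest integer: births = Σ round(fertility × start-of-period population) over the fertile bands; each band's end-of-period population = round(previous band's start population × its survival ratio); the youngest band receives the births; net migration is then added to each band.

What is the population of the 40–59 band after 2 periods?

After projecting period 1:
Births: 14100 × 0.324 = 4568 ; 16700 × 0.177 = 2956 → 7524
20–39: 19400 × 0.97 = 18818
40–59: 14100 × 0.967 = 13635
60–79: 16700 × 0.948 = 15832
Net migration: 0–19 + 120 → 7644
→ [7644, 18818, 13635, 15832]
After projecting period 2:
Births: 18818 × 0.324 = 6097 ; 13635 × 0.177 = 2413 → 8510
20–39: 7644 × 0.97 = 7415
40–59: 18818 × 0.967 = 18197
60–79: 13635 × 0.948 = 12926
Net migration: 0–19 + 120 → 8630
→ [8630, 7415, 18197, 12926]

18197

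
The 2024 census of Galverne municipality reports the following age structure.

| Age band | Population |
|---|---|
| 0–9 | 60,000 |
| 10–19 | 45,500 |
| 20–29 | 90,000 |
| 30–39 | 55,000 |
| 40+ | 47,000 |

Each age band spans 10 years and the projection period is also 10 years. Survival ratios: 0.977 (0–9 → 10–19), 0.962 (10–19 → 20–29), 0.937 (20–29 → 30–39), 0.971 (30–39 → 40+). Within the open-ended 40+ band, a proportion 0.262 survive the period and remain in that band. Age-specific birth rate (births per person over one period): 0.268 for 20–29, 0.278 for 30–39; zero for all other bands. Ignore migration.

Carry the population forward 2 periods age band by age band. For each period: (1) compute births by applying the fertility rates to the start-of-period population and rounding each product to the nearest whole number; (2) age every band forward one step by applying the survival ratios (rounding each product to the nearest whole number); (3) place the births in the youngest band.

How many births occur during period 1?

39410

— Period 1 —
Births: 90000 × 0.268 = 24120  |  55000 × 0.278 = 15290 ⇒ total 39410
10–19: 60000 × 0.977 = 58620
20–29: 45500 × 0.962 = 43771
30–39: 90000 × 0.937 = 84330
40+: 55000 × 0.971 + 47000 × 0.262 = 53405 + 12314 = 65719
Population now: 0–9=39410, 10–19=58620, 20–29=43771, 30–39=84330, 40+=65719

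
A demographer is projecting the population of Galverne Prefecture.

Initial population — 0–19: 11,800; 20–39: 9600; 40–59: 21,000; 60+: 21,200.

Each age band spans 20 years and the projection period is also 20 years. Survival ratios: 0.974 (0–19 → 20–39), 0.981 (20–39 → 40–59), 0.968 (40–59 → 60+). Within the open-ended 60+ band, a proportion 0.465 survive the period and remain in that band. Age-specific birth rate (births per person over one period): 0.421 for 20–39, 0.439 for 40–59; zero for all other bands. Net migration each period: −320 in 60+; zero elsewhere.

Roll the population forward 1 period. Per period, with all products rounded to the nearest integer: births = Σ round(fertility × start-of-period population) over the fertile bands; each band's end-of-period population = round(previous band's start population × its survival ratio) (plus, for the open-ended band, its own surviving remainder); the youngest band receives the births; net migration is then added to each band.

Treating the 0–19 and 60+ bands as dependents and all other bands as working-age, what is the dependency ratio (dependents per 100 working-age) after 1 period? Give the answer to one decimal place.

Numbering the bands 1..4 from youngest to oldest:
After projecting period 1:
Births: 9600 × 0.421 = 4042  |  21000 × 0.439 = 9219 → total 13261
Band 2: 11800 × 0.974 = 11493
Band 3: 9600 × 0.981 = 9418
Band 4: 21000 × 0.968 + 21200 × 0.465 = 20328 + 9858 = 30186
Net migration: Band 4 − 320 → 29866
Giving 13261 / 11493 / 9418 / 29866.
Dependents (band 0–19 + band 60+) = 13261 + 29866 = 43127; working-age = 20911; ratio = 43127/20911 × 100 = 206.2

206.2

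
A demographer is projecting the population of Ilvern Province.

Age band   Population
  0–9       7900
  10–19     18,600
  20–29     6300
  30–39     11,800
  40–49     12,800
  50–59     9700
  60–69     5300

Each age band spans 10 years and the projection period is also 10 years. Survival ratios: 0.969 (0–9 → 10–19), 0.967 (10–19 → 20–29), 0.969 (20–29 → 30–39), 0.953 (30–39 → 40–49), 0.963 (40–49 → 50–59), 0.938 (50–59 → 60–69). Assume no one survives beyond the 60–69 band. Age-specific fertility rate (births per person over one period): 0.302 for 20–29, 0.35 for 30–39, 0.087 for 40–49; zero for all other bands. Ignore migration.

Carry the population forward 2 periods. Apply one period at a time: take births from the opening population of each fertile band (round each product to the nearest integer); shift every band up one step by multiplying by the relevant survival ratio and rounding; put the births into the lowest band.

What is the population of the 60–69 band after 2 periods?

11562

Call the bands 1 to 7, youngest first.
Period 1:
Births: 6300 × 0.302 = 1903  |  11800 × 0.35 = 4130  |  12800 × 0.087 = 1114 ⇒ total 7147
Band 2: 7900 × 0.969 = 7655
Band 3: 18600 × 0.967 = 17986
Band 4: 6300 × 0.969 = 6105
Band 5: 11800 × 0.953 = 11245
Band 6: 12800 × 0.963 = 12326
Band 7: 9700 × 0.938 = 9099
Giving 7147 / 7655 / 17986 / 6105 / 11245 / 12326 / 9099.
Period 2:
Births: 17986 × 0.302 = 5432  |  6105 × 0.35 = 2137  |  11245 × 0.087 = 978 ⇒ total 8547
Band 2: 7147 × 0.969 = 6925
Band 3: 7655 × 0.967 = 7402
Band 4: 17986 × 0.969 = 17428
Band 5: 6105 × 0.953 = 5818
Band 6: 11245 × 0.963 = 10829
Band 7: 12326 × 0.938 = 11562
Giving 8547 / 6925 / 7402 / 17428 / 5818 / 10829 / 11562.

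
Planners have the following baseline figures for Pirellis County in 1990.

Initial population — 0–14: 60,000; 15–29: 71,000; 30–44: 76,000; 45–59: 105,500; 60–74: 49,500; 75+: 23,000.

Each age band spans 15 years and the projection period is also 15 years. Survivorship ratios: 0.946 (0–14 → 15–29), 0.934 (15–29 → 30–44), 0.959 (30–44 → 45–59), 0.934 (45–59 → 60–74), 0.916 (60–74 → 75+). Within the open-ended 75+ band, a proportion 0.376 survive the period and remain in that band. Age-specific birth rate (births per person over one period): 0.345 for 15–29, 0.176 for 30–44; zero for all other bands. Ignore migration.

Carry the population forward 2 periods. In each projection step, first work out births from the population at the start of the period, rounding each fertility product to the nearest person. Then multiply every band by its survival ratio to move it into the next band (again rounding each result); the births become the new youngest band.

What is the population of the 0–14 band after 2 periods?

31253

Numbering the groups 1..6 from youngest to oldest:
[period 1]
Births: 71000 × 0.345 = 24495  |  76000 × 0.176 = 13376 ⇒ total 37871
Group 2: 60000 × 0.946 = 56760
Group 3: 71000 × 0.934 = 66314
Group 4: 76000 × 0.959 = 72884
Group 5: 105500 × 0.934 = 98537
Group 6: 49500 × 0.916 + 23000 × 0.376 = 45342 + 8648 = 53990
Population now: 0–14=37871, 15–29=56760, 30–44=66314, 45–59=72884, 60–74=98537, 75+=53990
[period 2]
Births: 56760 × 0.345 = 19582  |  66314 × 0.176 = 11671 ⇒ total 31253
Group 2: 37871 × 0.946 = 35826
Group 3: 56760 × 0.934 = 53014
Group 4: 66314 × 0.959 = 63595
Group 5: 72884 × 0.934 = 68074
Group 6: 98537 × 0.916 + 53990 × 0.376 = 90260 + 20300 = 110560
Population now: 0–14=31253, 15–29=35826, 30–44=53014, 45–59=63595, 60–74=68074, 75+=110560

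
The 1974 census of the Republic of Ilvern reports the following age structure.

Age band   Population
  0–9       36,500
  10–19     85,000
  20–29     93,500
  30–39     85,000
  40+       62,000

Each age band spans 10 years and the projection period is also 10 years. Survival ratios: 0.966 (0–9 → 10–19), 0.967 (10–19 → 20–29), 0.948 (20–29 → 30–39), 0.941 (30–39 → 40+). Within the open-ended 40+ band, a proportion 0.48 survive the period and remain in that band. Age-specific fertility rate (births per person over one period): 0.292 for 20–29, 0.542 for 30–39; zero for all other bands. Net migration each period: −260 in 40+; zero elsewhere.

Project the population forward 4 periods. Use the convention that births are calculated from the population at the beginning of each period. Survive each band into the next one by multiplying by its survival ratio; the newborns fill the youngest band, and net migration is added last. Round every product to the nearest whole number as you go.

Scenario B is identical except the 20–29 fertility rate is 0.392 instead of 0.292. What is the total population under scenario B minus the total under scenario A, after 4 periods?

— Period 1 —
Births: 93500 * 0.292 = 27302 ; 85000 * 0.542 = 46070 ⇒ total 73372
10–19: 36500 * 0.966 = 35259
20–29: 85000 * 0.967 = 82195
30–39: 93500 * 0.948 = 88638
40+: 85000 * 0.941 + 62000 * 0.48 = 79985 + 29760 = 109745
Net migration: 40+ − 260 → 109485
End of period: [73372, 35259, 82195, 88638, 109485]
— Period 2 —
Births: 82195 * 0.292 = 24001 ; 88638 * 0.542 = 48042 ⇒ total 72043
10–19: 73372 * 0.966 = 70877
20–29: 35259 * 0.967 = 34095
30–39: 82195 * 0.948 = 77921
40+: 88638 * 0.941 + 109485 * 0.48 = 83408 + 52553 = 135961
Net migration: 40+ − 260 → 135701
End of period: [72043, 70877, 34095, 77921, 135701]
— Period 3 —
Births: 34095 * 0.292 = 9956 ; 77921 * 0.542 = 42233 ⇒ total 52189
10–19: 72043 * 0.966 = 69594
20–29: 70877 * 0.967 = 68538
30–39: 34095 * 0.948 = 32322
40+: 77921 * 0.941 + 135701 * 0.48 = 73324 + 65136 = 138460
Net migration: 40+ − 260 → 138200
End of period: [52189, 69594, 68538, 32322, 138200]
— Period 4 —
Births: 68538 * 0.292 = 20013 ; 32322 * 0.542 = 17519 ⇒ total 37532
10–19: 52189 * 0.966 = 50415
20–29: 69594 * 0.967 = 67297
30–39: 68538 * 0.948 = 64974
40+: 32322 * 0.941 + 138200 * 0.48 = 30415 + 66336 = 96751
Net migration: 40+ − 260 → 96491
End of period: [37532, 50415, 67297, 64974, 96491]
Scenario A total after 4 periods: 316709
Scenario B projection —
— Period 1 —
Births: 93500 * 0.392 = 36652 ; 85000 * 0.542 = 46070 ⇒ total 82722
10–19: 36500 * 0.966 = 35259
20–29: 85000 * 0.967 = 82195
30–39: 93500 * 0.948 = 88638
40+: 85000 * 0.941 + 62000 * 0.48 = 79985 + 29760 = 109745
Net migration: 40+ − 260 → 109485
End of period: [82722, 35259, 82195, 88638, 109485]
— Period 2 —
Births: 82195 * 0.392 = 32220 ; 88638 * 0.542 = 48042 ⇒ total 80262
10–19: 82722 * 0.966 = 79909
20–29: 35259 * 0.967 = 34095
30–39: 82195 * 0.948 = 77921
40+: 88638 * 0.941 + 109485 * 0.48 = 83408 + 52553 = 135961
Net migration: 40+ − 260 → 135701
End of period: [80262, 79909, 34095, 77921, 135701]
— Period 3 —
Births: 34095 * 0.392 = 13365 ; 77921 * 0.542 = 42233 ⇒ total 55598
10–19: 80262 * 0.966 = 77533
20–29: 79909 * 0.967 = 77272
30–39: 34095 * 0.948 = 32322
40+: 77921 * 0.941 + 135701 * 0.48 = 73324 + 65136 = 138460
Net migration: 40+ − 260 → 138200
End of period: [55598, 77533, 77272, 32322, 138200]
— Period 4 —
Births: 77272 * 0.392 = 30291 ; 32322 * 0.542 = 17519 ⇒ total 47810
10–19: 55598 * 0.966 = 53708
20–29: 77533 * 0.967 = 74974
30–39: 77272 * 0.948 = 73254
40+: 32322 * 0.941 + 138200 * 0.48 = 30415 + 66336 = 96751
Net migration: 40+ − 260 → 96491
End of period: [47810, 53708, 74974, 73254, 96491]
Scenario B total after 4 periods: 346237
Difference B − A = 346237 − 316709 = 29528

29528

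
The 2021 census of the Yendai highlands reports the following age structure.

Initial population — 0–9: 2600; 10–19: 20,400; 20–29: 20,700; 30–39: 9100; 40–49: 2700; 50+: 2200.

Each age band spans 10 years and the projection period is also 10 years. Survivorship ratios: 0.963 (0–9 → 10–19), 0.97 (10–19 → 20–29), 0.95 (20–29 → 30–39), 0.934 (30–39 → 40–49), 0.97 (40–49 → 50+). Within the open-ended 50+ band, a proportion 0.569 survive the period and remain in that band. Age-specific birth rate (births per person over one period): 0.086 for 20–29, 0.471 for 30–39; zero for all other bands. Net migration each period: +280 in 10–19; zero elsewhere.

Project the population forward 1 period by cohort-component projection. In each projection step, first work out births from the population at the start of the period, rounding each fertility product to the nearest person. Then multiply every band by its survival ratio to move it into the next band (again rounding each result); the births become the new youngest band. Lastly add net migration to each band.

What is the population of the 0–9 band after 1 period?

Let group 1 be 0–9 through group 6 = 50+.
— Period 1 —
Births: 20700 × 0.086 = 1780, 9100 × 0.471 = 4286 ⇒ total 6066
Group 2: 2600 × 0.963 = 2504
Group 3: 20400 × 0.97 = 19788
Group 4: 20700 × 0.95 = 19665
Group 5: 9100 × 0.934 = 8499
Group 6: 2700 × 0.97 + 2200 × 0.569 = 2619 + 1252 = 3871
Net migration: Group 2 + 280 → 2784
Population now: 0–9=6066, 10–19=2784, 20–29=19788, 30–39=19665, 40–49=8499, 50+=3871

6066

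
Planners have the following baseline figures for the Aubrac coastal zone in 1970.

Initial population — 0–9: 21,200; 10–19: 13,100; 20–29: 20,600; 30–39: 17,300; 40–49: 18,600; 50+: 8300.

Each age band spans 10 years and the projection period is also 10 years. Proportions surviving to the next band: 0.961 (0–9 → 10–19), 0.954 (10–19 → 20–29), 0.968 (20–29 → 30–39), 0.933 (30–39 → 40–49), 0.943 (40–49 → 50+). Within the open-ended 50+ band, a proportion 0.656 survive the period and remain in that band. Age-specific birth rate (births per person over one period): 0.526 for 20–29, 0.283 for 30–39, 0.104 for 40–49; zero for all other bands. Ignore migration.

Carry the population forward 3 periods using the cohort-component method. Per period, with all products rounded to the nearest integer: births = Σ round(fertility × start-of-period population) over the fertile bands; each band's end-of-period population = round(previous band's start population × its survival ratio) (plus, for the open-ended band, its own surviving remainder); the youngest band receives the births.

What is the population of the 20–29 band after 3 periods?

16196

Period 1.
Births: 20600 × 0.526 = 10836  |  17300 × 0.283 = 4896  |  18600 × 0.104 = 1934 ⇒ total 17666
10–19: 21200 × 0.961 = 20373
20–29: 13100 × 0.954 = 12497
30–39: 20600 × 0.968 = 19941
40–49: 17300 × 0.933 = 16141
50+: 18600 × 0.943 + 8300 × 0.656 = 17540 + 5445 = 22985
Giving 17666 / 20373 / 12497 / 19941 / 16141 / 22985.
Period 2.
Births: 12497 × 0.526 = 6573  |  19941 × 0.283 = 5643  |  16141 × 0.104 = 1679 ⇒ total 13895
10–19: 17666 × 0.961 = 16977
20–29: 20373 × 0.954 = 19436
30–39: 12497 × 0.968 = 12097
40–49: 19941 × 0.933 = 18605
50+: 16141 × 0.943 + 22985 × 0.656 = 15221 + 15078 = 30299
Giving 13895 / 16977 / 19436 / 12097 / 18605 / 30299.
Period 3.
Births: 19436 × 0.526 = 10223  |  12097 × 0.283 = 3423  |  18605 × 0.104 = 1935 ⇒ total 15581
10–19: 13895 × 0.961 = 13353
20–29: 16977 × 0.954 = 16196
30–39: 19436 × 0.968 = 18814
40–49: 12097 × 0.933 = 11287
50+: 18605 × 0.943 + 30299 × 0.656 = 17545 + 19876 = 37421
Giving 15581 / 13353 / 16196 / 18814 / 11287 / 37421.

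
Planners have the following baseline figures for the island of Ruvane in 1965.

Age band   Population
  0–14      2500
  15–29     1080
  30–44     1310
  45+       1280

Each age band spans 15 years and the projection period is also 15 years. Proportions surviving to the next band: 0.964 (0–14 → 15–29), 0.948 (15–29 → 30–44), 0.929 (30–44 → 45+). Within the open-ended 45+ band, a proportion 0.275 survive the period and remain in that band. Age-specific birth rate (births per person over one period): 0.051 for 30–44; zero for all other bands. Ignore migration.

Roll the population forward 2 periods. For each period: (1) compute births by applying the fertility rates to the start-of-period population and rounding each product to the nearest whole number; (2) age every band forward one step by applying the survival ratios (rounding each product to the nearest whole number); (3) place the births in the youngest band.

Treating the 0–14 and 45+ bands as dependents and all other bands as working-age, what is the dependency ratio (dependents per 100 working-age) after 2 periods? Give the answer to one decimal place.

61.0

— Period 1 —
Births: 1310 × 0.051 = 67
15–29: 2500 × 0.964 = 2410
30–44: 1080 × 0.948 = 1024
45+: 1310 × 0.929 + 1280 × 0.275 = 1217 + 352 = 1569
Giving 67 / 2410 / 1024 / 1569.
— Period 2 —
Births: 1024 × 0.051 = 52
15–29: 67 × 0.964 = 65
30–44: 2410 × 0.948 = 2285
45+: 1024 × 0.929 + 1569 × 0.275 = 951 + 431 = 1382
Giving 52 / 65 / 2285 / 1382.
Dependents (band 0–14 + band 45+) = 52 + 1382 = 1434; working-age = 2350; ratio = 1434/2350 × 100 = 61.0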